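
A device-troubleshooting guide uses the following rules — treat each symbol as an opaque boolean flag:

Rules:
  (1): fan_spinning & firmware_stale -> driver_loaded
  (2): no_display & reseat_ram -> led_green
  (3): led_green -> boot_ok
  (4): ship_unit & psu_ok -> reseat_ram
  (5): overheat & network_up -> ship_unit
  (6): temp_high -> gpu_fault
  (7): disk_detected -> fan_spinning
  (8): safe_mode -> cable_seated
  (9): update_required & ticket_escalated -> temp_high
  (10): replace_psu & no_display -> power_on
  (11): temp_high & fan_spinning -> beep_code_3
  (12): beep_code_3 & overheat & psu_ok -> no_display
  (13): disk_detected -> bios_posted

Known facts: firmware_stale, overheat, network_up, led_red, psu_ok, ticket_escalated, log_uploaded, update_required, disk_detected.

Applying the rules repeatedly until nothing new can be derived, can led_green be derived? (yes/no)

Round 1 fires (5), (7), (9), (13), giving ship_unit, fan_spinning, temp_high, bios_posted.
Round 2 fires (1), (4), (6), (11), giving driver_loaded, reseat_ram, gpu_fault, beep_code_3.
Round 3 fires (12), giving no_display.
Round 4 fires (2), giving led_green.
Round 5 fires (3), giving boot_ok.
led_green appears in round 4, so it is derivable.

yes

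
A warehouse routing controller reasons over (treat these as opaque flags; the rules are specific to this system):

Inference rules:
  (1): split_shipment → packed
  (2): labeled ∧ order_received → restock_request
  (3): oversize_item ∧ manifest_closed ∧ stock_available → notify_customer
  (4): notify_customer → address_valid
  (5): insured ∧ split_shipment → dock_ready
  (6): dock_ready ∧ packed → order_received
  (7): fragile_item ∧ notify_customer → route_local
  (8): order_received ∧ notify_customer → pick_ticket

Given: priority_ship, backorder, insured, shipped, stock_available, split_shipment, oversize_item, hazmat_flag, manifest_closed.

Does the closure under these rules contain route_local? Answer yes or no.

no

[1] (1) [split_shipment → packed]; (3) [oversize_item ∧ manifest_closed ∧ stock_available → notify_customer]; (5) [insured ∧ split_shipment → dock_ready]. ⇒ new: packed, notify_customer, dock_ready.
[2] (4) [notify_customer → address_valid]; (6) [dock_ready ∧ packed → order_received]. ⇒ new: address_valid, order_received.
[3] (8) [order_received ∧ notify_customer → pick_ticket]. ⇒ new: pick_ticket.
Fixed point reached. route_local is concluded only by (7); (7) needs fragile_item (never derived).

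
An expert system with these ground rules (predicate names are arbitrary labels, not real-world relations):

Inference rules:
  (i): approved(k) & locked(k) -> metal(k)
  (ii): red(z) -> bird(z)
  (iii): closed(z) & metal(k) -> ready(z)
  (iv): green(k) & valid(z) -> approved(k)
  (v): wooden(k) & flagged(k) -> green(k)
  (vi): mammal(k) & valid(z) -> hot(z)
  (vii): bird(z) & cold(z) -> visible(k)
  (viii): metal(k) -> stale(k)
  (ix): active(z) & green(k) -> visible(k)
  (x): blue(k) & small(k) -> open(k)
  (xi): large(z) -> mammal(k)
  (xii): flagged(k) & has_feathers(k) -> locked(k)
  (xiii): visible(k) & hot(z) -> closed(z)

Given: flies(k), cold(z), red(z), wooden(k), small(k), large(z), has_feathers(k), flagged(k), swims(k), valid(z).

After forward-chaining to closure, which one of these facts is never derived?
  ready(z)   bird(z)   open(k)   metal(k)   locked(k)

open(k)

Round 1 fires (ii), (v), (xi), (xii), giving bird(z), green(k), mammal(k), locked(k).
Round 2 fires (iv), (vi), (vii), giving approved(k), hot(z), visible(k).
Round 3 fires (i), (xiii), giving metal(k), closed(z).
Round 4 fires (iii), (viii), giving ready(z), stale(k).
Derived: bird(z) (round 1), locked(k) (round 1), metal(k) (round 3), ready(z) (round 4). open(k) never appears in any round.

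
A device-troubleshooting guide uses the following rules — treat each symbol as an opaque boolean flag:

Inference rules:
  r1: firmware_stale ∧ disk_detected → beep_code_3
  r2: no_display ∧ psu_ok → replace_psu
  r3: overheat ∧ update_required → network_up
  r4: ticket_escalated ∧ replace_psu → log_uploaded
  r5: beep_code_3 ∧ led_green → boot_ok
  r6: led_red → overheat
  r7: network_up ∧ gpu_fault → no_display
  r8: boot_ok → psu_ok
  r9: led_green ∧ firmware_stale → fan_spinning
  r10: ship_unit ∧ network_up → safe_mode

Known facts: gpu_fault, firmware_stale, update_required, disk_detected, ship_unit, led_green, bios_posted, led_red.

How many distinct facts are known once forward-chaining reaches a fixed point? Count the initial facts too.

[1] r1 [firmware_stale ∧ disk_detected → beep_code_3]; r6 [led_red → overheat]; r9 [led_green ∧ firmware_stale → fan_spinning]. ⇒ new: beep_code_3, overheat, fan_spinning.
[2] r3 [overheat ∧ update_required → network_up]; r5 [beep_code_3 ∧ led_green → boot_ok]. ⇒ new: network_up, boot_ok.
[3] r7 [network_up ∧ gpu_fault → no_display]; r8 [boot_ok → psu_ok]; r10 [ship_unit ∧ network_up → safe_mode]. ⇒ new: no_display, psu_ok, safe_mode.
[4] r2 [no_display ∧ psu_ok → replace_psu]. ⇒ new: replace_psu.
Closure: {beep_code_3, bios_posted, boot_ok, disk_detected, fan_spinning, firmware_stale, gpu_fault, led_green, led_red, network_up, no_display, overheat, psu_ok, replace_psu, safe_mode, ship_unit, update_required} — 17 facts.

17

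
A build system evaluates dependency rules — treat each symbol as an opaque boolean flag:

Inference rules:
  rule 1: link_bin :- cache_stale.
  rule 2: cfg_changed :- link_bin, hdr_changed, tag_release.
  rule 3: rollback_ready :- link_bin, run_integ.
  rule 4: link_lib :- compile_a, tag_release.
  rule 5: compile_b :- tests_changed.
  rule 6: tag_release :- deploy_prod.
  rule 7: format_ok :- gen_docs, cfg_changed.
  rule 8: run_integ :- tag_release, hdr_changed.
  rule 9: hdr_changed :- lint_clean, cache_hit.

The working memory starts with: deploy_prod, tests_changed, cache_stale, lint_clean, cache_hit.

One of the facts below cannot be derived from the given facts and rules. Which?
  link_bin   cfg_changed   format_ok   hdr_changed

Round 1: rule 1 [link_bin :- cache_stale.]; rule 5 [compile_b :- tests_changed.]; rule 6 [tag_release :- deploy_prod.]; rule 9 [hdr_changed :- lint_clean, cache_hit.]. Adds link_bin, compile_b, tag_release, hdr_changed.
Round 2: rule 2 [cfg_changed :- link_bin, hdr_changed, tag_release.]; rule 8 [run_integ :- tag_release, hdr_changed.]. Adds cfg_changed, run_integ.
Round 3: rule 3 [rollback_ready :- link_bin, run_integ.]. Adds rollback_ready.
Derived: link_bin (round 1), cfg_changed (round 2), hdr_changed (round 1). format_ok never appears in any round.

format_ok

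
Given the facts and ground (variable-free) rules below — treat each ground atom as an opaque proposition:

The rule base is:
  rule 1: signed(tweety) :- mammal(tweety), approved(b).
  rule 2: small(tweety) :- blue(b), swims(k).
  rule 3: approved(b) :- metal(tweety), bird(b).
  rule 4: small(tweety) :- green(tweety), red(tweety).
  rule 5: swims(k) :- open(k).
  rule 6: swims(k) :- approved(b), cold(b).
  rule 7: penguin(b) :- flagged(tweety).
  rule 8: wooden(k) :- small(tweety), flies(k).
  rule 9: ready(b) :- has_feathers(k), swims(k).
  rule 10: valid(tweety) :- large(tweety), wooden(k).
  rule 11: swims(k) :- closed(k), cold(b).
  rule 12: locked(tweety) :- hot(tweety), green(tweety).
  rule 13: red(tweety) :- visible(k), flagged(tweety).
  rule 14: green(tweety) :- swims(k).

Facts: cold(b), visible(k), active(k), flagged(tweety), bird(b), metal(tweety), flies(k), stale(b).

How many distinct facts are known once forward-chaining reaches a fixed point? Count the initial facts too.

Round 1: rule 3 [approved(b) :- metal(tweety), bird(b).]; rule 7 [penguin(b) :- flagged(tweety).]; rule 13 [red(tweety) :- visible(k), flagged(tweety).]. New: approved(b), penguin(b), red(tweety).
Round 2: rule 6 [swims(k) :- approved(b), cold(b).]. New: swims(k).
Round 3: rule 14 [green(tweety) :- swims(k).]. New: green(tweety).
Round 4: rule 4 [small(tweety) :- green(tweety), red(tweety).]. New: small(tweety).
Round 5: rule 8 [wooden(k) :- small(tweety), flies(k).]. New: wooden(k).
Closure: {active(k), approved(b), bird(b), cold(b), flagged(tweety), flies(k), green(tweety), metal(tweety), penguin(b), red(tweety), small(tweety), stale(b), swims(k), visible(k), wooden(k)} — 15 facts.

15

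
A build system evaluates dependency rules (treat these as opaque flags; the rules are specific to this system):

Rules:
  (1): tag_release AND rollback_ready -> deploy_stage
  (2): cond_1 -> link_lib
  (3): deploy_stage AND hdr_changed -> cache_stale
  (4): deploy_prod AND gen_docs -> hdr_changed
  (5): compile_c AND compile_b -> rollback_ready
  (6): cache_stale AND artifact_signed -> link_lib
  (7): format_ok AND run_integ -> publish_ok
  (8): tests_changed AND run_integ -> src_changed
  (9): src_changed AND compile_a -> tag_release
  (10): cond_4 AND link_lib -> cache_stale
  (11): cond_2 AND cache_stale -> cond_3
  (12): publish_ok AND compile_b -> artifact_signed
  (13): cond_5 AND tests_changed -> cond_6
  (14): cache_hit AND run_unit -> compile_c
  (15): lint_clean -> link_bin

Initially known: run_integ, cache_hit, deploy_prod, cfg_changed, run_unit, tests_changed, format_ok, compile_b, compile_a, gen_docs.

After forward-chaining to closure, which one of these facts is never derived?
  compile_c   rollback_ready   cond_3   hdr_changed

Round 1: (4) [deploy_prod AND gen_docs -> hdr_changed]; (7) [format_ok AND run_integ -> publish_ok]; (8) [tests_changed AND run_integ -> src_changed]; (14) [cache_hit AND run_unit -> compile_c]. Adds hdr_changed, publish_ok, src_changed, compile_c.
Round 2: (5) [compile_c AND compile_b -> rollback_ready]; (9) [src_changed AND compile_a -> tag_release]; (12) [publish_ok AND compile_b -> artifact_signed]. Adds rollback_ready, tag_release, artifact_signed.
Round 3: (1) [tag_release AND rollback_ready -> deploy_stage]. Adds deploy_stage.
Round 4: (3) [deploy_stage AND hdr_changed -> cache_stale]. Adds cache_stale.
Round 5: (6) [cache_stale AND artifact_signed -> link_lib]. Adds link_lib.
Derived: compile_c (round 1), hdr_changed (round 1), rollback_ready (round 2). cond_3 never appears in any round.

cond_3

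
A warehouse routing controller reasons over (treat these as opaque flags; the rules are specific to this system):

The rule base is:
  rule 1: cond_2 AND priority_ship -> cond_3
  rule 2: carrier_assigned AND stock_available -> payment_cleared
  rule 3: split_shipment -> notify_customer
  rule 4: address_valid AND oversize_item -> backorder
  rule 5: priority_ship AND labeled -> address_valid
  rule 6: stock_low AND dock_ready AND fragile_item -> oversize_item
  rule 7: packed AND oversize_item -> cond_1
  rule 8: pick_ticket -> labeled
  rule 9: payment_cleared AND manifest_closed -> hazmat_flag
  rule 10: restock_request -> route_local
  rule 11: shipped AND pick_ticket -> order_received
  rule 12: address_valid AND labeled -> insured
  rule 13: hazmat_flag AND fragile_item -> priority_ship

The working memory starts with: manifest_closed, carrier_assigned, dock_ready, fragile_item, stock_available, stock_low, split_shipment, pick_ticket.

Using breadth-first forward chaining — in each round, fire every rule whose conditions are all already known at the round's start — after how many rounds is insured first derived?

5

Round 1 fires rule 2, rule 3, rule 6, rule 8, giving payment_cleared, notify_customer, oversize_item, labeled.
Round 2 fires rule 9, giving hazmat_flag.
Round 3 fires rule 13, giving priority_ship.
Round 4 fires rule 5, giving address_valid.
Round 5 fires rule 4, rule 12, giving backorder, insured.
insured first appears in round 5.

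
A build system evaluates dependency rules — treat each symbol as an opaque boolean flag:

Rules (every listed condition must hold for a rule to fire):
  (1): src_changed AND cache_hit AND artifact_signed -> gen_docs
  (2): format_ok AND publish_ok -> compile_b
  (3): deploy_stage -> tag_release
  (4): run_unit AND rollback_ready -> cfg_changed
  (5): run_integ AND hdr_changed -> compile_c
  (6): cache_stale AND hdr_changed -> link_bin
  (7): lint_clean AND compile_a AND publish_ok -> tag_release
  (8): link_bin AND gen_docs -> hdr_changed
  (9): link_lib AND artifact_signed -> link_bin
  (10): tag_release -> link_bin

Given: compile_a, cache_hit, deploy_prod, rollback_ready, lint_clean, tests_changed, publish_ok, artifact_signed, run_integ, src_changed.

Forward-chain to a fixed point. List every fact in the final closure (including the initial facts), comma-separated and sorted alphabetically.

artifact_signed, cache_hit, compile_a, compile_c, deploy_prod, gen_docs, hdr_changed, link_bin, lint_clean, publish_ok, rollback_ready, run_integ, src_changed, tag_release, tests_changed

Round 1 fires (1), (7), giving gen_docs, tag_release.
Round 2 fires (10), giving link_bin.
Round 3 fires (8), giving hdr_changed.
Round 4 fires (5), giving compile_c.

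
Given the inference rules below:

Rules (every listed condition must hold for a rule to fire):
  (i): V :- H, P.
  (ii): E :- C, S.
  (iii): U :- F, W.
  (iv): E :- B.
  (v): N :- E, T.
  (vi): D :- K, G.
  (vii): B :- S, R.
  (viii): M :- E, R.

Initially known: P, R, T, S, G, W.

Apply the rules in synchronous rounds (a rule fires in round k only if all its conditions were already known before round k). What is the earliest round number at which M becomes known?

Round 1: (vii) [B :- S, R.]. Adds B.
Round 2: (iv) [E :- B.]. Adds E.
Round 3: (v) [N :- E, T.]; (viii) [M :- E, R.]. Adds N, M.
M first appears in round 3.

3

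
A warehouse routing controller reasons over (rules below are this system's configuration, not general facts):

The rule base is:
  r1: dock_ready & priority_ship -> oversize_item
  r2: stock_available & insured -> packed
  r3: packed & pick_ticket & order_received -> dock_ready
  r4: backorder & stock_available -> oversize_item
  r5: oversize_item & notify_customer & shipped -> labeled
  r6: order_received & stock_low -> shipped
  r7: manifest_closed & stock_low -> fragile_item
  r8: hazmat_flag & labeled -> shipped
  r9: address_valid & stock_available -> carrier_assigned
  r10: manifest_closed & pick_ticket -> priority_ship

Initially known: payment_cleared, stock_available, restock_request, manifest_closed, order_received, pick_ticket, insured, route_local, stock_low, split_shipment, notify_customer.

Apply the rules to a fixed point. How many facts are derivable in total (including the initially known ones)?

Round 1 — r2, r6, r7, r10, derive packed, shipped, fragile_item, priority_ship.
Round 2 — r3, derive dock_ready.
Round 3 — r1, derive oversize_item.
Round 4 — r5, derive labeled.
Closure: {dock_ready, fragile_item, insured, labeled, manifest_closed, notify_customer, order_received, oversize_item, packed, payment_cleared, pick_ticket, priority_ship, restock_request, route_local, shipped, split_shipment, stock_available, stock_low} — 18 facts.

18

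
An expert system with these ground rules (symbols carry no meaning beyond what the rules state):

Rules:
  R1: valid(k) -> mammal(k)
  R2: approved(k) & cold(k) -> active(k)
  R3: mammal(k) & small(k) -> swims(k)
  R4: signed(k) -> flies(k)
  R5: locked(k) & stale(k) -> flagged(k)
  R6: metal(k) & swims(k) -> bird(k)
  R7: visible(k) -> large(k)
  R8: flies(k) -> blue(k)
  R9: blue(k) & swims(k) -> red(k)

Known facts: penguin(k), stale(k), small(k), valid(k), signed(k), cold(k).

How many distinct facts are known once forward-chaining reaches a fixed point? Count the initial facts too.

[1] R1 [valid(k) -> mammal(k)]; R4 [signed(k) -> flies(k)]. ⇒ new: mammal(k), flies(k).
[2] R3 [mammal(k) & small(k) -> swims(k)]; R8 [flies(k) -> blue(k)]. ⇒ new: swims(k), blue(k).
[3] R9 [blue(k) & swims(k) -> red(k)]. ⇒ new: red(k).
Closure: {blue(k), cold(k), flies(k), mammal(k), penguin(k), red(k), signed(k), small(k), stale(k), swims(k), valid(k)} — 11 facts.

11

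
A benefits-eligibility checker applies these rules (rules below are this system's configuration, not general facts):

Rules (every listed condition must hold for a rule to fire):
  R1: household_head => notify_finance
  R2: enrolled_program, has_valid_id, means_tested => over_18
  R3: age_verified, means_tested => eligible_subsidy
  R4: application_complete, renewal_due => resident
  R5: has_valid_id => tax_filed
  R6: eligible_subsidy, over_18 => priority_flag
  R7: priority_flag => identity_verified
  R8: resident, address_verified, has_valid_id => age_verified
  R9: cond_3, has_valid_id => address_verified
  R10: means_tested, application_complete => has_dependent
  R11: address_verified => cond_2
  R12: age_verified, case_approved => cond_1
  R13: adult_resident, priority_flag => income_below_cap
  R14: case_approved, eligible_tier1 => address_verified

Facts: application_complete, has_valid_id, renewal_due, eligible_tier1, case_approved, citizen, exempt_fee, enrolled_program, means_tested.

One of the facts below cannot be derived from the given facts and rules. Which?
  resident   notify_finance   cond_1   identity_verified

notify_finance

Round 1 — R2, R4, R5, R10, R14, derive over_18, resident, tax_filed, has_dependent, address_verified.
Round 2 — R8, R11, derive age_verified, cond_2.
Round 3 — R3, R12, derive eligible_subsidy, cond_1.
Round 4 — R6, derive priority_flag.
Round 5 — R7, derive identity_verified.
Derived: resident (round 1), cond_1 (round 3), identity_verified (round 5). notify_finance never appears in any round.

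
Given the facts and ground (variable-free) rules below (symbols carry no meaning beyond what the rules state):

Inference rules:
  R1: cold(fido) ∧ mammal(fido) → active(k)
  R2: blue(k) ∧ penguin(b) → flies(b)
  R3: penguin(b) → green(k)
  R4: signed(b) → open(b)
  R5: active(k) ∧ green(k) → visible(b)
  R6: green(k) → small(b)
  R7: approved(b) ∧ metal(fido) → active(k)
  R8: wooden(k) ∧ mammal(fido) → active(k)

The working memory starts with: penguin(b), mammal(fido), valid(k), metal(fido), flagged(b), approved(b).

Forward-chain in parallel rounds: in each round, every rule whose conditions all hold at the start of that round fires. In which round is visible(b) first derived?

[1] R3 [penguin(b) → green(k)]; R7 [approved(b) ∧ metal(fido) → active(k)]. ⇒ new: green(k), active(k).
[2] R5 [active(k) ∧ green(k) → visible(b)]; R6 [green(k) → small(b)]. ⇒ new: visible(b), small(b).
visible(b) first appears in round 2.

2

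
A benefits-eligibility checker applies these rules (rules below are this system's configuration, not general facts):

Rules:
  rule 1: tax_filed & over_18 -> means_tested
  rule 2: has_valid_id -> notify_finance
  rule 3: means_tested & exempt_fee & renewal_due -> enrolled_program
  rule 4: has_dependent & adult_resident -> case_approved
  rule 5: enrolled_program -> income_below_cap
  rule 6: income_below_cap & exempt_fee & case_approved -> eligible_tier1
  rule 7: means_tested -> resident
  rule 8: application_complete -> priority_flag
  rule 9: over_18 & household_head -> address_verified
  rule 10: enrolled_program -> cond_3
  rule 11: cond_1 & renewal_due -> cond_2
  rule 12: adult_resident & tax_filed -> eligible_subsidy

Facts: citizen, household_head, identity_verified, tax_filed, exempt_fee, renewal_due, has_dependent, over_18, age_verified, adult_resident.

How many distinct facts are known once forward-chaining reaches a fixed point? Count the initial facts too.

Round 1 — rule 1, rule 4, rule 9, rule 12, derive means_tested, case_approved, address_verified, eligible_subsidy.
Round 2 — rule 3, rule 7, derive enrolled_program, resident.
Round 3 — rule 5, rule 10, derive income_below_cap, cond_3.
Round 4 — rule 6, derive eligible_tier1.
Closure: {address_verified, adult_resident, age_verified, case_approved, citizen, cond_3, eligible_subsidy, eligible_tier1, enrolled_program, exempt_fee, has_dependent, household_head, identity_verified, income_below_cap, means_tested, over_18, renewal_due, resident, tax_filed} — 19 facts.

19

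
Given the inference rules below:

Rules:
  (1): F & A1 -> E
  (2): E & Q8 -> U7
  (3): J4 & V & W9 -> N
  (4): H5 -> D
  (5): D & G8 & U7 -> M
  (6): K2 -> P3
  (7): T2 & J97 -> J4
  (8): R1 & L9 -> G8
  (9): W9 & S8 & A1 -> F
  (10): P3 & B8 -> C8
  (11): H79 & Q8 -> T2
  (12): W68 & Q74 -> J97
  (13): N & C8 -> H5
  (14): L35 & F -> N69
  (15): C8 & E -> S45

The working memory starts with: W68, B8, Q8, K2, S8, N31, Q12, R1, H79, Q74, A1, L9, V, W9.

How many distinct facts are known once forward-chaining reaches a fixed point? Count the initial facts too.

Round 1: (6) [K2 -> P3]; (8) [R1 & L9 -> G8]; (9) [W9 & S8 & A1 -> F]; (11) [H79 & Q8 -> T2]; (12) [W68 & Q74 -> J97]. Adds P3, G8, F, T2, J97.
Round 2: (1) [F & A1 -> E]; (7) [T2 & J97 -> J4]; (10) [P3 & B8 -> C8]. Adds E, J4, C8.
Round 3: (2) [E & Q8 -> U7]; (3) [J4 & V & W9 -> N]; (15) [C8 & E -> S45]. Adds U7, N, S45.
Round 4: (13) [N & C8 -> H5]. Adds H5.
Round 5: (4) [H5 -> D]. Adds D.
Round 6: (5) [D & G8 & U7 -> M]. Adds M.
Closure: {A1, B8, C8, D, E, F, G8, H5, H79, J4, J97, K2, L9, M, N, N31, P3, Q12, Q74, Q8, R1, S45, S8, T2, U7, V, W68, W9} — 28 facts.

28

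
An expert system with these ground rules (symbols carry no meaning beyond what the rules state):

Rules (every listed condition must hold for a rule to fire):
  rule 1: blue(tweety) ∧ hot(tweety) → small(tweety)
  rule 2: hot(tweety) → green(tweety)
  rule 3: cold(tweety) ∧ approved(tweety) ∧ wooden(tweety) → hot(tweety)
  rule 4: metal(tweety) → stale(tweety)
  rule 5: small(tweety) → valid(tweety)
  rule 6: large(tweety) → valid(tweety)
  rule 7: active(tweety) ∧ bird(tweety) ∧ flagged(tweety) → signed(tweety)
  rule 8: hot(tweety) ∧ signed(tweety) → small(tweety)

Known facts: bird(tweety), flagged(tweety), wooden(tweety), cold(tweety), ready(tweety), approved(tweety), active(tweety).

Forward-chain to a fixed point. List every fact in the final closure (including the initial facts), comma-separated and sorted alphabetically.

active(tweety), approved(tweety), bird(tweety), cold(tweety), flagged(tweety), green(tweety), hot(tweety), ready(tweety), signed(tweety), small(tweety), valid(tweety), wooden(tweety)

Round 1 — rule 3, rule 7, derive hot(tweety), signed(tweety).
Round 2 — rule 2, rule 8, derive green(tweety), small(tweety).
Round 3 — rule 5, derive valid(tweety).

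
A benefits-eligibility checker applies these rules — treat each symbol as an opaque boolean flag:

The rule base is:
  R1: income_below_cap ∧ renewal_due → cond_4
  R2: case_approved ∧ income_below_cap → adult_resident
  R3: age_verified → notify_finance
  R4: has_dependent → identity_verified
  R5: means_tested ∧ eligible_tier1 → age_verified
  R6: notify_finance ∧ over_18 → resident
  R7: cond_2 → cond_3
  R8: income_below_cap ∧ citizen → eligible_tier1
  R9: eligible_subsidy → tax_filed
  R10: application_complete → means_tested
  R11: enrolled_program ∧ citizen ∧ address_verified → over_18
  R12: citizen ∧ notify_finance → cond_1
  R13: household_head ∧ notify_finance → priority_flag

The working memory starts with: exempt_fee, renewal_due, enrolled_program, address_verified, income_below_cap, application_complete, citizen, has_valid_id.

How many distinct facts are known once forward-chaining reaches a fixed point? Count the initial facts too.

Round 1: R1 [income_below_cap ∧ renewal_due → cond_4]; R8 [income_below_cap ∧ citizen → eligible_tier1]; R10 [application_complete → means_tested]; R11 [enrolled_program ∧ citizen ∧ address_verified → over_18]. Adds cond_4, eligible_tier1, means_tested, over_18.
Round 2: R5 [means_tested ∧ eligible_tier1 → age_verified]. Adds age_verified.
Round 3: R3 [age_verified → notify_finance]. Adds notify_finance.
Round 4: R6 [notify_finance ∧ over_18 → resident]; R12 [citizen ∧ notify_finance → cond_1]. Adds resident, cond_1.
Closure: {address_verified, age_verified, application_complete, citizen, cond_1, cond_4, eligible_tier1, enrolled_program, exempt_fee, has_valid_id, income_below_cap, means_tested, notify_finance, over_18, renewal_due, resident} — 16 facts.

16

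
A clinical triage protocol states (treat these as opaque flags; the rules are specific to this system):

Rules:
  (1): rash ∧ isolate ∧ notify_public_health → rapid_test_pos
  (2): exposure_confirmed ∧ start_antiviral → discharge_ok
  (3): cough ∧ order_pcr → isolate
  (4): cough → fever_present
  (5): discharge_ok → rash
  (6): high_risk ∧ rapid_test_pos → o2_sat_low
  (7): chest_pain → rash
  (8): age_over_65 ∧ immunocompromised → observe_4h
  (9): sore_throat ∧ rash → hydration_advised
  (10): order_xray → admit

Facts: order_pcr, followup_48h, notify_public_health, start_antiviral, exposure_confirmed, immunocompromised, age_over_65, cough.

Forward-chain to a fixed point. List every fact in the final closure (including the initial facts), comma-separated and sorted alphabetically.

[1] (2) [exposure_confirmed ∧ start_antiviral → discharge_ok]; (3) [cough ∧ order_pcr → isolate]; (4) [cough → fever_present]; (8) [age_over_65 ∧ immunocompromised → observe_4h]. ⇒ new: discharge_ok, isolate, fever_present, observe_4h.
[2] (5) [discharge_ok → rash]. ⇒ new: rash.
[3] (1) [rash ∧ isolate ∧ notify_public_health → rapid_test_pos]. ⇒ new: rapid_test_pos.

age_over_65, cough, discharge_ok, exposure_confirmed, fever_present, followup_48h, immunocompromised, isolate, notify_public_health, observe_4h, order_pcr, rapid_test_pos, rash, start_antiviral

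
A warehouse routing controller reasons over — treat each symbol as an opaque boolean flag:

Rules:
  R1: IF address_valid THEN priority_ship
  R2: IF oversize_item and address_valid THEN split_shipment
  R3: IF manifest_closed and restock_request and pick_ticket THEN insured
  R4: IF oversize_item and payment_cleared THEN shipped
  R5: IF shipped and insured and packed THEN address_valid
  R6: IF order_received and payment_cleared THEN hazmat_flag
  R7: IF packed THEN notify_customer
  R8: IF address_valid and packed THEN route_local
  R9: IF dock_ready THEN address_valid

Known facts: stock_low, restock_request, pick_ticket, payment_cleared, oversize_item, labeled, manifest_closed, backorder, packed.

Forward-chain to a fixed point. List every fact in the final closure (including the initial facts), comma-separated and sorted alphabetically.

address_valid, backorder, insured, labeled, manifest_closed, notify_customer, oversize_item, packed, payment_cleared, pick_ticket, priority_ship, restock_request, route_local, shipped, split_shipment, stock_low

[1] R3 [IF manifest_closed and restock_request and pick_ticket THEN insured]; R4 [IF oversize_item and payment_cleared THEN shipped]; R7 [IF packed THEN notify_customer]. ⇒ new: insured, shipped, notify_customer.
[2] R5 [IF shipped and insured and packed THEN address_valid]. ⇒ new: address_valid.
[3] R1 [IF address_valid THEN priority_ship]; R2 [IF oversize_item and address_valid THEN split_shipment]; R8 [IF address_valid and packed THEN route_local]. ⇒ new: priority_ship, split_shipment, route_local.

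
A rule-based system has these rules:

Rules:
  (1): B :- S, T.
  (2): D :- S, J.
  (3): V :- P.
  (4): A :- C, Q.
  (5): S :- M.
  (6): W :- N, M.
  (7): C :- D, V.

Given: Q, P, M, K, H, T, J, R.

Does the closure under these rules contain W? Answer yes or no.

Round 1 — (3), (5), derive V, S.
Round 2 — (1), (2), derive B, D.
Round 3 — (7), derive C.
Round 4 — (4), derive A.
Fixed point reached. W is concluded only by (6); (6) needs N (never derived).

no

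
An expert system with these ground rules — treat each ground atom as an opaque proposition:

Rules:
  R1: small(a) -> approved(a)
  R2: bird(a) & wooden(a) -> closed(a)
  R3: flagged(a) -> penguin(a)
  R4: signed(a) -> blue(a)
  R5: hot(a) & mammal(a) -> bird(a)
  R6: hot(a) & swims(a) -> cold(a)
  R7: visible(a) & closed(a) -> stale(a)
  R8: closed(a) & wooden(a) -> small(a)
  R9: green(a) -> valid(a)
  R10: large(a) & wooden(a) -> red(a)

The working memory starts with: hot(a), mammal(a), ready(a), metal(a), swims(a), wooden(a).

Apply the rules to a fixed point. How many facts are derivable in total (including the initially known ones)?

Round 1 — R5, R6, derive bird(a), cold(a).
Round 2 — R2, derive closed(a).
Round 3 — R8, derive small(a).
Round 4 — R1, derive approved(a).
Closure: {approved(a), bird(a), closed(a), cold(a), hot(a), mammal(a), metal(a), ready(a), small(a), swims(a), wooden(a)} — 11 facts.

11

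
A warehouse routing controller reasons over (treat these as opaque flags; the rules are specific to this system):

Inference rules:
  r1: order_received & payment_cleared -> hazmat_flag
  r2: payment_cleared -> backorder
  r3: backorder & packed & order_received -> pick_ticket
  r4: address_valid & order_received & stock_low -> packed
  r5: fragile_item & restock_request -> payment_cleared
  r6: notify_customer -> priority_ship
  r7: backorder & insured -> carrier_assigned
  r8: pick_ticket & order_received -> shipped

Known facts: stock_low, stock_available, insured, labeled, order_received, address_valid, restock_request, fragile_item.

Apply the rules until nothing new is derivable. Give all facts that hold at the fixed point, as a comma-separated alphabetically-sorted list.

address_valid, backorder, carrier_assigned, fragile_item, hazmat_flag, insured, labeled, order_received, packed, payment_cleared, pick_ticket, restock_request, shipped, stock_available, stock_low

Round 1: r4 [address_valid & order_received & stock_low -> packed]; r5 [fragile_item & restock_request -> payment_cleared]. New: packed, payment_cleared.
Round 2: r1 [order_received & payment_cleared -> hazmat_flag]; r2 [payment_cleared -> backorder]. New: hazmat_flag, backorder.
Round 3: r3 [backorder & packed & order_received -> pick_ticket]; r7 [backorder & insured -> carrier_assigned]. New: pick_ticket, carrier_assigned.
Round 4: r8 [pick_ticket & order_received -> shipped]. New: shipped.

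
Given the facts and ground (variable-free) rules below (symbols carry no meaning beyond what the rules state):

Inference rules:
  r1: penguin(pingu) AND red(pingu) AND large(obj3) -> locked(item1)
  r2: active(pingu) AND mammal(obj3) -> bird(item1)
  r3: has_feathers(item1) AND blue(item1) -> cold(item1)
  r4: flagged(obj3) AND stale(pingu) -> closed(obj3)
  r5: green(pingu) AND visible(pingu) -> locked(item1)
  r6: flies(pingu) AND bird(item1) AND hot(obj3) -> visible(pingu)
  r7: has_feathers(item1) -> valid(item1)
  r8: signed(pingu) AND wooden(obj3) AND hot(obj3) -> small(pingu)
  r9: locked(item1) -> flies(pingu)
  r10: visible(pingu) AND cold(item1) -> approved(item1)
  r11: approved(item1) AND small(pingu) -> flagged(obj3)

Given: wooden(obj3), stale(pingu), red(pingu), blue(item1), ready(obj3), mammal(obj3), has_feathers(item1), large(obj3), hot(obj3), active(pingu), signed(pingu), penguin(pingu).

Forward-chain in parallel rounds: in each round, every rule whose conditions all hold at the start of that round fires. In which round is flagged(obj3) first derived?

5

Round 1 fires r1, r2, r3, r7, r8, giving locked(item1), bird(item1), cold(item1), valid(item1), small(pingu).
Round 2 fires r9, giving flies(pingu).
Round 3 fires r6, giving visible(pingu).
Round 4 fires r10, giving approved(item1).
Round 5 fires r11, giving flagged(obj3).
flagged(obj3) first appears in round 5.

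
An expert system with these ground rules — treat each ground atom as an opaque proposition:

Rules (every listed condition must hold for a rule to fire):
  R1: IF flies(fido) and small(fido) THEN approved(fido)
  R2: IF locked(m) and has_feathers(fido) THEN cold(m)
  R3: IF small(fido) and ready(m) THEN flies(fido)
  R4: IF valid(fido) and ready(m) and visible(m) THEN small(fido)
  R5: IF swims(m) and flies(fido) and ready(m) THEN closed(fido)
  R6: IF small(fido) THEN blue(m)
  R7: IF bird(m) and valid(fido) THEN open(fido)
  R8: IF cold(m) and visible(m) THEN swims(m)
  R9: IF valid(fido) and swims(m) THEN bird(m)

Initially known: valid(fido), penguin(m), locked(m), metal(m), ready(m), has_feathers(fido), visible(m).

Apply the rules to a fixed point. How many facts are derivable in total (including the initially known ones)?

16

Round 1 — R2, R4, derive cold(m), small(fido).
Round 2 — R3, R6, R8, derive flies(fido), blue(m), swims(m).
Round 3 — R1, R5, R9, derive approved(fido), closed(fido), bird(m).
Round 4 — R7, derive open(fido).
Closure: {approved(fido), bird(m), blue(m), closed(fido), cold(m), flies(fido), has_feathers(fido), locked(m), metal(m), open(fido), penguin(m), ready(m), small(fido), swims(m), valid(fido), visible(m)} — 16 facts.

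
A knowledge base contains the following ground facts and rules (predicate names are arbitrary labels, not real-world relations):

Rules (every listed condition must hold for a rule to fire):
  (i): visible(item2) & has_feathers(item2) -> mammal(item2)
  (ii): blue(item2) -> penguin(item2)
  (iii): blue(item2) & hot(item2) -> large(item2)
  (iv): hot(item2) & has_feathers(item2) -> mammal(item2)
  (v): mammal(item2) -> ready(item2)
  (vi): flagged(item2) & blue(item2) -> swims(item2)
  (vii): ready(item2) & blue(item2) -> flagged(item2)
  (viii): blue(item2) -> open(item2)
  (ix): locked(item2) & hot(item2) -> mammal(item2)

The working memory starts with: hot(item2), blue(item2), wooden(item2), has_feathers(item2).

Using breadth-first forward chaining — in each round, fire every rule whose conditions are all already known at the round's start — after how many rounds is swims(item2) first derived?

4

Round 1: (ii) [blue(item2) -> penguin(item2)]; (iii) [blue(item2) & hot(item2) -> large(item2)]; (iv) [hot(item2) & has_feathers(item2) -> mammal(item2)]; (viii) [blue(item2) -> open(item2)]. New: penguin(item2), large(item2), mammal(item2), open(item2).
Round 2: (v) [mammal(item2) -> ready(item2)]. New: ready(item2).
Round 3: (vii) [ready(item2) & blue(item2) -> flagged(item2)]. New: flagged(item2).
Round 4: (vi) [flagged(item2) & blue(item2) -> swims(item2)]. New: swims(item2).
swims(item2) first appears in round 4.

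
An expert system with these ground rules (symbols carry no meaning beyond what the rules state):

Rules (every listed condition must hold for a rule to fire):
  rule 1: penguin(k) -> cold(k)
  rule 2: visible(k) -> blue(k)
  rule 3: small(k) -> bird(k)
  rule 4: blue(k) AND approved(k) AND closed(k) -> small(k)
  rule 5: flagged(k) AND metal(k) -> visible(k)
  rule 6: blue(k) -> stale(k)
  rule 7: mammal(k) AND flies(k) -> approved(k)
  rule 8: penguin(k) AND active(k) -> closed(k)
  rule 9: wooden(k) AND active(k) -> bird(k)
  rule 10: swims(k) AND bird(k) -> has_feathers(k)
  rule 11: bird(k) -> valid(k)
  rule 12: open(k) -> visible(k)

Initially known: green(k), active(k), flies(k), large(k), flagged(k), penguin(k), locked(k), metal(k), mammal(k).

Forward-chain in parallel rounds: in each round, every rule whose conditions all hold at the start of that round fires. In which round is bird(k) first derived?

Round 1: rule 1 [penguin(k) -> cold(k)]; rule 5 [flagged(k) AND metal(k) -> visible(k)]; rule 7 [mammal(k) AND flies(k) -> approved(k)]; rule 8 [penguin(k) AND active(k) -> closed(k)]. New: cold(k), visible(k), approved(k), closed(k).
Round 2: rule 2 [visible(k) -> blue(k)]. New: blue(k).
Round 3: rule 4 [blue(k) AND approved(k) AND closed(k) -> small(k)]; rule 6 [blue(k) -> stale(k)]. New: small(k), stale(k).
Round 4: rule 3 [small(k) -> bird(k)]. New: bird(k).
bird(k) first appears in round 4.

4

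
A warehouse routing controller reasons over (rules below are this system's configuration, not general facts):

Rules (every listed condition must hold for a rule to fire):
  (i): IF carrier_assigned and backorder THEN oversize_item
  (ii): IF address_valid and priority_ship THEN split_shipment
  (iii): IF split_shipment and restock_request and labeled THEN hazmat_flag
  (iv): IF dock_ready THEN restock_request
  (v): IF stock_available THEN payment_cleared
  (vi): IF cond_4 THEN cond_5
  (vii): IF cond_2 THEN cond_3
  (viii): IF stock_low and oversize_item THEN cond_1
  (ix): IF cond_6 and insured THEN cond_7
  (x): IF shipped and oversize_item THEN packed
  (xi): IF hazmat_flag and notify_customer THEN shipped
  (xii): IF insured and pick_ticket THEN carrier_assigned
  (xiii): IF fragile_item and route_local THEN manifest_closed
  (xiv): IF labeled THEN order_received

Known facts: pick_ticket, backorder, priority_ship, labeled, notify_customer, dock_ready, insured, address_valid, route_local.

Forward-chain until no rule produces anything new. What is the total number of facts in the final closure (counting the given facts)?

17

Round 1: (ii) [IF address_valid and priority_ship THEN split_shipment]; (iv) [IF dock_ready THEN restock_request]; (xii) [IF insured and pick_ticket THEN carrier_assigned]; (xiv) [IF labeled THEN order_received]. New: split_shipment, restock_request, carrier_assigned, order_received.
Round 2: (i) [IF carrier_assigned and backorder THEN oversize_item]; (iii) [IF split_shipment and restock_request and labeled THEN hazmat_flag]. New: oversize_item, hazmat_flag.
Round 3: (xi) [IF hazmat_flag and notify_customer THEN shipped]. New: shipped.
Round 4: (x) [IF shipped and oversize_item THEN packed]. New: packed.
Closure: {address_valid, backorder, carrier_assigned, dock_ready, hazmat_flag, insured, labeled, notify_customer, order_received, oversize_item, packed, pick_ticket, priority_ship, restock_request, route_local, shipped, split_shipment} — 17 facts.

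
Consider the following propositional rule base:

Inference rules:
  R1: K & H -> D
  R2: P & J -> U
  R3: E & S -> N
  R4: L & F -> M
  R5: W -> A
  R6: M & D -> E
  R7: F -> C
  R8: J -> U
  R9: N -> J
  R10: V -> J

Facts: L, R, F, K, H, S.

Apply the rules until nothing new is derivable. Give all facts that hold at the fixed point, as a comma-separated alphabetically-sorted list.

C, D, E, F, H, J, K, L, M, N, R, S, U

[1] R1 [K & H -> D]; R4 [L & F -> M]; R7 [F -> C]. ⇒ new: D, M, C.
[2] R6 [M & D -> E]. ⇒ new: E.
[3] R3 [E & S -> N]. ⇒ new: N.
[4] R9 [N -> J]. ⇒ new: J.
[5] R8 [J -> U]. ⇒ new: U.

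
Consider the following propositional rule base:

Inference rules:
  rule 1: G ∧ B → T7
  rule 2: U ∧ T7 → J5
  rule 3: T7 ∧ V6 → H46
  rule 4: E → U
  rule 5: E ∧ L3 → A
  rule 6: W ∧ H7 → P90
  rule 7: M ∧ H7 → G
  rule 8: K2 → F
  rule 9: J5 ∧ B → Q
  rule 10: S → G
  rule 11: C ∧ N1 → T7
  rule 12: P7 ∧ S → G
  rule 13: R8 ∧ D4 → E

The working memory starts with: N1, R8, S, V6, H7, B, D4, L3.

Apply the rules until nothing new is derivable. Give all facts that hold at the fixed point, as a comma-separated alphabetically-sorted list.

Round 1 fires rule 10, rule 13, giving G, E.
Round 2 fires rule 1, rule 4, rule 5, giving T7, U, A.
Round 3 fires rule 2, rule 3, giving J5, H46.
Round 4 fires rule 9, giving Q.

A, B, D4, E, G, H46, H7, J5, L3, N1, Q, R8, S, T7, U, V6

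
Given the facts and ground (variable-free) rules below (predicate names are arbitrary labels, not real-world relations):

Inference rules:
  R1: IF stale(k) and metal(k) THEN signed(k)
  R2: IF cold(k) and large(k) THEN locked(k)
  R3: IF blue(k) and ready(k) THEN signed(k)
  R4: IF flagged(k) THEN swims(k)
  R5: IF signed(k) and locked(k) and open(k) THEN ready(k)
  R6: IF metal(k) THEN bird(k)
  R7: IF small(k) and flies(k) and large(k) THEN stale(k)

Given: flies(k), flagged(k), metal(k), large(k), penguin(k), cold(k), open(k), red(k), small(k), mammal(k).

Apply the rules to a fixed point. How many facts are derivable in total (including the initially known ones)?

16

Round 1: R2 [IF cold(k) and large(k) THEN locked(k)]; R4 [IF flagged(k) THEN swims(k)]; R6 [IF metal(k) THEN bird(k)]; R7 [IF small(k) and flies(k) and large(k) THEN stale(k)]. Adds locked(k), swims(k), bird(k), stale(k).
Round 2: R1 [IF stale(k) and metal(k) THEN signed(k)]. Adds signed(k).
Round 3: R5 [IF signed(k) and locked(k) and open(k) THEN ready(k)]. Adds ready(k).
Closure: {bird(k), cold(k), flagged(k), flies(k), large(k), locked(k), mammal(k), metal(k), open(k), penguin(k), ready(k), red(k), signed(k), small(k), stale(k), swims(k)} — 16 facts.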